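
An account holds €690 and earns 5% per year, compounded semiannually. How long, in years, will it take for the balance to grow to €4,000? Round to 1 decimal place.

35.6 years

(1 + 0.025)^(2t) = 4,000/690 = 5.7971.
2t·ln(1 + 0.025) = ln(5.7971); 2t = 1.7574/0.0246926 ≈ 71.1694.
t ≈ 35.5847 years.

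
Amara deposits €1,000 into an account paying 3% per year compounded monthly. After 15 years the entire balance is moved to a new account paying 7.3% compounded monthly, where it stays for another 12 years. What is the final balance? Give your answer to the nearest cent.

€3,753.86

Phase 1: 1,000·(1 + 0.0025)^180 ≈ 1,567.4317.
Phase 2: 1,567.4317·(1 + 0.073/12)^144 ≈ 3,753.8602.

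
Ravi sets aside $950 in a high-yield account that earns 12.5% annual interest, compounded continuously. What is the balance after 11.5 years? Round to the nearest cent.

A = P·e^(rt) = 950·e^(0.125·11.5) = 950·e^1.4375.
e^1.4375 ≈ 4.210157256, so A ≈ 3,999.6494.

$3,999.65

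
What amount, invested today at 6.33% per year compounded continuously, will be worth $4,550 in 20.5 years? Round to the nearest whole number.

P = A·e^(−rt) = 4,550·e^(−1.29765).
e^(−1.29765) ≈ 0.2731729959, so P ≈ 1,242.9371.

$1,243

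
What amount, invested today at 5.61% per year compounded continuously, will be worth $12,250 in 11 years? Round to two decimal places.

P = A·e^(−rt) = 12,250·e^(−0.6171).
e^(−0.6171) ≈ 0.53950674071, so P ≈ 6,608.9576.

$6,608.96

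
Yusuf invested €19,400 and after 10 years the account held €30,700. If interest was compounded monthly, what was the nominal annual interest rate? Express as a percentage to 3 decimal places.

4.599%

The 120-period growth factor is 30,700/19,400 = 1.58247.
r/12 = 1.58247^(1/120) − 1 ≈ 0.00383224, so r ≈ 12·0.00383224 = 4.59869%.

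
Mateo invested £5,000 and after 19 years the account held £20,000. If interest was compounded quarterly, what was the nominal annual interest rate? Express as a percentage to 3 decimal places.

The 76-period growth factor is 20,000/5,000 = 4.
r/4 = 4^(1/76) − 1 ≈ 0.0184081, so r ≈ 4·0.0184081 = 7.36324%.

7.363%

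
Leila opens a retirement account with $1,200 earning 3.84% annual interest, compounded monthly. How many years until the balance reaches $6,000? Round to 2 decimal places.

41.98 years

We need (1 + 0.0032)^(12t) = 5, so 12t = ln 5 / ln 1.0032 ≈ 503.7536.
t ≈ 503.7536/12 = 41.9795 years.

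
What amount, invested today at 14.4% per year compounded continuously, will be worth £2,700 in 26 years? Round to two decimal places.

£63.88

P = A·e^(−rt) = 2,700·e^(−3.744).
e^(−3.744) ≈ 0.0236592765, so P ≈ 63.8800.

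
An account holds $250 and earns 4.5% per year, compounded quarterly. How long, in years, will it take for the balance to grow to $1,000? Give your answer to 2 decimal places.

30.98 years

We need (1 + 0.01125)^(4t) = 4, so 4t = ln 4 / ln 1.01125 ≈ 123.9180.
t ≈ 123.9180/4 = 30.9795 years.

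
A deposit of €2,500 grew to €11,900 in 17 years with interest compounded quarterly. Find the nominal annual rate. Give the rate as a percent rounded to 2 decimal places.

9.28%

The 68-period growth factor is 11,900/2,500 = 4.76.
r/4 = 4.76^(1/68) − 1 ≈ 0.0232101, so r ≈ 4·0.0232101 = 9.28403%.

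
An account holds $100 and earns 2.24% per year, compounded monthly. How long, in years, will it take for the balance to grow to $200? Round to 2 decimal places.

30.97 years

(1 + 0.00186667)^(12t) = 200/100 = 2.
12t·ln(1 + 0.00186667) = ln(2); 12t = 0.69315/0.00186493 ≈ 371.6753.
t ≈ 30.9729 years.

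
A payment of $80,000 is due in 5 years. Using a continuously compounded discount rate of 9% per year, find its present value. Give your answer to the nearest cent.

$51,010.25

P = A·e^(−rt) = 80,000·e^(−0.45).
e^(−0.45) ≈ 0.63762815162, so P ≈ 51,010.2521.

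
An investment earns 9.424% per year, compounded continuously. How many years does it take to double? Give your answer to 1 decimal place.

7.4 years

e^(0.09424t) = 2, so 0.09424t = ln 2 ≈ 0.69315.
t ≈ 0.69315/0.09424 ≈ 7.3551.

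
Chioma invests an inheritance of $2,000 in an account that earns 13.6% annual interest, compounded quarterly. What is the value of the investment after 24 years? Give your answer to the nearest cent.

$49,545.21

Growth factor = (1 + 0.034)^96 ≈ 24.772607447.
A ≈ 2,000 × 24.772607447 ≈ 49,545.2149.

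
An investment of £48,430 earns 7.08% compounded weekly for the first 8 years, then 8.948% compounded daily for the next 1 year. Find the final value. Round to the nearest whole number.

£93,280

Phase 1: 48,430·(1 + 0.0708/52)^416 ≈ 85,296.5679.
Phase 2: 85,296.5679·(1 + 0.08948/365)^365 ≈ 93,279.7696.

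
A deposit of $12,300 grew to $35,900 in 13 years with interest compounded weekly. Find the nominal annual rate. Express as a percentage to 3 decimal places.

8.246%

The 676-period growth factor is 35,900/12,300 = 2.9187.
r/52 = 2.9187^(1/676) − 1 ≈ 0.00158578, so r ≈ 52·0.00158578 = 8.24605%.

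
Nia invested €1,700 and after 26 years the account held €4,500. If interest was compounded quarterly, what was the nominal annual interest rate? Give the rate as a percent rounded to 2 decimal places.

3.76%

The 104-period growth factor is 4,500/1,700 = 2.64706.
r/4 = 2.64706^(1/104) − 1 ≈ 0.00940403, so r ≈ 4·0.00940403 = 3.76161%.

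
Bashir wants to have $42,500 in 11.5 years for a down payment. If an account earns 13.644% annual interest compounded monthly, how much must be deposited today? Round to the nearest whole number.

Periodic rate = 13.644%/12 = 0.01137; 138 periods.
P = 42,500/(1 + 0.01137)^138 ≈ 42,500/4.7598061228 ≈ 8,928.9351.

$8,929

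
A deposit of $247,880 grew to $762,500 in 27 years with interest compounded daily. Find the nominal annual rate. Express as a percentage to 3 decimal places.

(1 + r/365)^9855 = 762,500/247,880 = 3.07609.
1 + r/365 = 3.07609^(1/9855) ≈ 1.000114, so r/365 ≈ 0.000114026.
r ≈ 365·0.000114026 = 4.16193%.

4.162%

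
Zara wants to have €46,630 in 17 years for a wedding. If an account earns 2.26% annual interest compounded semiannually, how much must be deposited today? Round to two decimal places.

Periodic rate = 2.26%/2 = 0.0113; 34 periods.
P = 46,630/(1 + 0.0113)^34 ≈ 46,630/1.4652787325 ≈ 31,823.2968.

€31,823.30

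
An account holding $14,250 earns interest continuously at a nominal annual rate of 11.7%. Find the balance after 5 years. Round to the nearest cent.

$25,578.62

A = P·e^(rt) = 14,250·e^(0.117·5) = 14,250·e^0.585.
e^0.585 ≈ 1.7949909856, so A ≈ 25,578.6215.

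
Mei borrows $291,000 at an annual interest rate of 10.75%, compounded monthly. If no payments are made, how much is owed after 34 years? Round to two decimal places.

$11,070,608.96

Periodic rate = 10.75%/12 = 0.00895833; periods = 12·34 = 408.
A = 291,000·(1 + 0.1075/12)^408 ≈ 291,000·38.043329759518 ≈ 11,070,608.9600.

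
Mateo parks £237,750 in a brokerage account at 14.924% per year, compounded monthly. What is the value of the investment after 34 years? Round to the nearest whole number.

Periodic rate = 14.924%/12 = 0.0124367; periods = 12·34 = 408.
A = 237,750·(1 + 0.14924/12)^408 ≈ 237,750·154.91341896621 ≈ 36,830,665.3592.

£36,830,665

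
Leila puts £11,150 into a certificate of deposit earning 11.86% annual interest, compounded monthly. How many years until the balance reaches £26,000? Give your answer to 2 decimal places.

7.17 years

(1 + 0.00988333)^(12t) = 26,000/11,150 = 2.3318.
12t·ln(1 + 0.00988333) = ln(2.3318); 12t = 0.84666/0.00983481 ≈ 86.0878.
t ≈ 7.1740 years.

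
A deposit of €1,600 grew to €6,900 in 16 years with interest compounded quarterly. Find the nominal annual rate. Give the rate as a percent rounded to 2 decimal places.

9.24%

(1 + r/4)^64 = 6,900/1,600 = 4.3125.
1 + r/4 = 4.3125^(1/64) ≈ 1.023099, so r/4 ≈ 0.023099.
r ≈ 4·0.023099 = 9.23958%.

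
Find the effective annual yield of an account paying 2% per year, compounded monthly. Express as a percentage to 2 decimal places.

EAR = (1 + 2%/12)^12 − 1 = (1 + 0.00166667)^12 − 1.
(1 + 0.00166667)^12 ≈ 1.020184, so EAR ≈ 2.01844%.

2.02%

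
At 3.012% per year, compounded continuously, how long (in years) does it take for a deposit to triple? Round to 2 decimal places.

e^(0.03012t) = 3, so 0.03012t = ln 3 ≈ 1.0986.
t ≈ 1.0986/0.03012 ≈ 36.4745.

36.47 years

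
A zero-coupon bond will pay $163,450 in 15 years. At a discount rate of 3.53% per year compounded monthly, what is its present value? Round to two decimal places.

Growth factor = (1 + 0.0353/12)^180 ≈ 1.69676367775.
P = 163,450/1.69676367775 ≈ 96,330.4449.

$96,330.44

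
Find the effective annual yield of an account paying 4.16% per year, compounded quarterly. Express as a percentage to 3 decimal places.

One year is 4 periods at 0.0104 each: (1 + 0.0104)^4 ≈ 1.042253.
EAR = 1.042253 − 1 ≈ 4.22535%.

4.225%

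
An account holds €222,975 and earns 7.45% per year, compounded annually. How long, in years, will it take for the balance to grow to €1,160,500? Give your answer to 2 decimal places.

22.96 years

We need (1 + 0.0745)^t = 5.2046, so t = ln 5.2046 / ln 1.0745 ≈ 22.9565.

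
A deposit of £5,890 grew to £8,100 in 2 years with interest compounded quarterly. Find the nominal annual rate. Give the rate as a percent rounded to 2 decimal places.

16.25%

(1 + r/4)^8 = 8,100/5,890 = 1.37521.
1 + r/4 = 1.37521^(1/8) ≈ 1.04063, so r/4 ≈ 0.0406297.
r ≈ 4·0.0406297 = 16.25188%.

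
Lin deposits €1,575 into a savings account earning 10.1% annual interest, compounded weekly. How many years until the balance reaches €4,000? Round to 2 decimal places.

9.24 years

(1 + 0.00194231)^(52t) = 4,000/1,575 = 2.5397.
52t·ln(1 + 0.00194231) = ln(2.5397); 52t = 0.93204/0.00194042 ≈ 480.3276.
t ≈ 9.2371 years.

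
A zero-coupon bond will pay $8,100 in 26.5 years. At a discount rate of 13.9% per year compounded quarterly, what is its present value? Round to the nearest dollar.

Growth factor = (1 + 0.03475)^106 ≈ 37.37284139.
P = 8,100/37.37284139 ≈ 216.7349.

$217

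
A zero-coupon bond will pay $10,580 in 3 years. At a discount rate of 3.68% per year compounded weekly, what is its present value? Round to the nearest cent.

$9,474.50

Growth factor = (1 + 0.0368/52)^156 ≈ 1.116681068.
P = 10,580/1.116681068 ≈ 9,474.5047.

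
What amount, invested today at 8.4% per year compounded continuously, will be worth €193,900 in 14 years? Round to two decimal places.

€59,820.15

P = A·e^(−rt) = 193,900·e^(−1.176).
e^(−1.176) ≈ 0.308510315066, so P ≈ 59,820.1501.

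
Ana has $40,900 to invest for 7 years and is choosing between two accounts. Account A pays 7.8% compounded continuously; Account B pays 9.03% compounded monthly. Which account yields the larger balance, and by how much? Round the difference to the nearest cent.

A: e^(0.078·7) = e^0.546 ≈ 1.7263338534, so 40,900 × 1.7263338534 ≈ 70,607.0546.
B: (1 + 0.007525)^84 ≈ 1.8771104276, so 40,900 × 1.8771104276 ≈ 76,773.8165.
Difference ≈ 6,166.7619 in favor of B.

Account B, by $6,166.76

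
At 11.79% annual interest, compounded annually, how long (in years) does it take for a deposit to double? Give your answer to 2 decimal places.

6.22 years

(1 + 0.1179)^t = 2.
t = ln 2 / ln(1 + 0.1179) ≈ 0.69315/0.111452 ≈ 6.2192.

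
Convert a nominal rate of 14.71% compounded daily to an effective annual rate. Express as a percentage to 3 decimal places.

One year is 365 periods at 0.000403014 each: (1 + 0.000403014)^365 ≈ 1.158435.
EAR = 1.158435 − 1 ≈ 15.84355%.

15.844%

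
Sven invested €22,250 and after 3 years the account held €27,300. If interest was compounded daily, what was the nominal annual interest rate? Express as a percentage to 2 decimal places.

(1 + r/365)^1095 = 27,300/22,250 = 1.22697.
1 + r/365 = 1.22697^(1/1095) ≈ 1.000187, so r/365 ≈ 0.000186816.
r ≈ 365·0.000186816 = 6.81879%.

6.82%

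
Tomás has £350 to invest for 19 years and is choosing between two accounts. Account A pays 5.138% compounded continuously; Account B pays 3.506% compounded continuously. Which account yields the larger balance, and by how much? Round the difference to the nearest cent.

A: e^(0.05138·19) = e^0.97622 ≈ 2.65440361, so 350 × 2.65440361 ≈ 929.0413.
B: e^(0.03506·19) = e^0.66614 ≈ 1.9467085, so 350 × 1.9467085 ≈ 681.3480.
Difference ≈ 247.6933 in favor of A.

Account A, by £247.69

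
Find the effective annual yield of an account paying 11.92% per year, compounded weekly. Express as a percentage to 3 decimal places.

EAR = (1 + 11.92%/52)^52 − 1 = (1 + 0.00229231)^52 − 1.
(1 + 0.00229231)^52 ≈ 1.126442, so EAR ≈ 12.64415%.

12.644%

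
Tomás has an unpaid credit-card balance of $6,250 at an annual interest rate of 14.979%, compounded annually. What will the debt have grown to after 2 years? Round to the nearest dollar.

Growth factor = (1 + 0.14979)^2 ≈ 1.322017044.
A ≈ 6,250 × 1.322017044 ≈ 8,262.6065.

$8,263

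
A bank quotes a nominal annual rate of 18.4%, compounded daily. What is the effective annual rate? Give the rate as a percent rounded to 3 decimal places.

EAR = (1 + 18.4%/365)^365 − 1 = (1 + 0.00050411)^365 − 1.
(1 + 0.00050411)^365 ≈ 1.20196, so EAR ≈ 20.19601%.

20.196%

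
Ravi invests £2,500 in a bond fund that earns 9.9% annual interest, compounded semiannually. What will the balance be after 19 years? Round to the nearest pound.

Periodic rate = 9.9%/2 = 0.0495; periods = 2·19 = 38.
A = 2,500·(1 + 0.0495)^38 ≈ 2,500·6.2709426772 ≈ 15,677.3567.

£15,677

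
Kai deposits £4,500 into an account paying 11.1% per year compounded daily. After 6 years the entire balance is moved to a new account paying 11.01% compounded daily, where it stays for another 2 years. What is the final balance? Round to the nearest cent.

After 6 years at 11.1%: 4,500 × 1.9462389217 ≈ 8,758.0751.
Then 2 years at 11.01%: 8,758.0751 × 1.2462845882 ≈ 10,915.0541.

£10,915.05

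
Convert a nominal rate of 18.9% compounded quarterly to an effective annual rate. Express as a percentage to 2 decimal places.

One year is 4 periods at 0.04725 each: (1 + 0.04725)^4 ≈ 1.202822.
EAR = 1.202822 − 1 ≈ 20.28223%.

20.28%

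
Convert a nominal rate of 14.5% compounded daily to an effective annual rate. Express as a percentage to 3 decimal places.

One year is 365 periods at 0.00039726 each: (1 + 0.00039726)^365 ≈ 1.156006.
EAR = 1.156006 − 1 ≈ 15.60063%.

15.601%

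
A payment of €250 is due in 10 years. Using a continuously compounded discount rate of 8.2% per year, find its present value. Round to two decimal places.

€110.11

P = A·e^(−rt) = 250·e^(−0.82).
e^(−0.82) ≈ 0.440431655, so P ≈ 110.1079.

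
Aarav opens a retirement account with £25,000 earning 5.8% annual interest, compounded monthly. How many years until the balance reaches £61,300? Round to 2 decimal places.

(1 + 0.00483333)^(12t) = 61,300/25,000 = 2.452.
12t·ln(1 + 0.00483333) = ln(2.452); 12t = 0.8969/0.00482169 ≈ 186.0144.
t ≈ 15.5012 years.

15.50 years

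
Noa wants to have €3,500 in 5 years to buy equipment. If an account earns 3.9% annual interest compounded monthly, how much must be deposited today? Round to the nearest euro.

Growth factor = (1 + 0.00325)^60 ≈ 1.214926778.
P = 3,500/1.214926778 ≈ 2,880.8320.

€2,881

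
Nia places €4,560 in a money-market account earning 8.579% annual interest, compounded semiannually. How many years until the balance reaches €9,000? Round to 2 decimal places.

We need (1 + 0.042895)^(2t) = 1.9737, so 2t = ln 1.9737 / ln 1.042895 ≈ 16.1879.
t ≈ 16.1879/2 = 8.0940 years.

8.09 years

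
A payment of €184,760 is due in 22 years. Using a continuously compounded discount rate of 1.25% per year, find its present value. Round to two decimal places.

€140,338.55

P = A·e^(−rt) = 184,760·e^(−0.275).
e^(−0.275) ≈ 0.759572123225, so P ≈ 140,338.5455.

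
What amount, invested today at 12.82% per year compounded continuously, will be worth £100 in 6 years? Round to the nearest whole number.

£46

P = A·e^(−rt) = 100·e^(−0.7692).
e^(−0.7692) ≈ 0.46338363, so P ≈ 46.3384.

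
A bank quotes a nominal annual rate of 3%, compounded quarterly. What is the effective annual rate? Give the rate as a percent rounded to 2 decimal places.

One year is 4 periods at 0.0075 each: (1 + 0.0075)^4 ≈ 1.030339.
EAR = 1.030339 − 1 ≈ 3.03392%.

3.03%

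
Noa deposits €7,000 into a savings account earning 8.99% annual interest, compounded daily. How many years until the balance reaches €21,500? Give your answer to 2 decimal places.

We need (1 + 0.000246301)^(365t) = 3.0714, so 365t = ln 3.0714 / ln 1.000246 ≈ 4556.5357.
t ≈ 4556.5357/365 = 12.4837 years.

12.48 years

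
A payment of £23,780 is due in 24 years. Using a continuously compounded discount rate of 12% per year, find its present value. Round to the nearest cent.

£1,334.88

P = A·e^(−rt) = 23,780·e^(−2.88).
e^(−2.88) ≈ 0.056134762834, so P ≈ 1,334.8847.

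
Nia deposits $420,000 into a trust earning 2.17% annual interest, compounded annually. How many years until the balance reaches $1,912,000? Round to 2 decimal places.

We need (1 + 0.0217)^t = 4.5524, so t = ln 4.5524 / ln 1.0217 ≈ 70.6008.

70.60 years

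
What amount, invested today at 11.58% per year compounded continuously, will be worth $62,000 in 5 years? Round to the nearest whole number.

$34,748

P = A·e^(−rt) = 62,000·e^(−0.579).
e^(−0.579) ≈ 0.56045854497, so P ≈ 34,748.4298.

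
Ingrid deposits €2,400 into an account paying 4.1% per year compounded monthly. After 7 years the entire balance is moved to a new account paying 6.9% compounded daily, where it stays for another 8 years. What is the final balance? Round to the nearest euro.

€5,551

After 7 years at 4.1%: 2,400 × 1.331772581 ≈ 3,196.2542.
Then 8 years at 6.9%: 3,196.2542 × 1.736632392 ≈ 5,550.7186.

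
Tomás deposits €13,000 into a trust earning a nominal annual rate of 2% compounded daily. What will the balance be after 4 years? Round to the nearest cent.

€14,082.70

Growth factor = (1 + 0.02/365)^1460 ≈ 1.0832846934.
A ≈ 13,000 × 1.0832846934 ≈ 14,082.7010.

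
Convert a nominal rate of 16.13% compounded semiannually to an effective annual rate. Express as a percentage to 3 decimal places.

16.780%

One year is 2 periods at 0.08065 each: (1 + 0.08065)^2 ≈ 1.167804.
EAR = 1.167804 − 1 ≈ 16.78044%.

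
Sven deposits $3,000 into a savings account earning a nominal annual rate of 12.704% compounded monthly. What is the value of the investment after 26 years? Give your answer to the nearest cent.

Periodic rate = 12.704%/12 = 0.0105867; periods = 12·26 = 312.
A = 3,000·(1 + 0.12704/12)^312 ≈ 3,000·26.727108114 ≈ 80,181.3243.

$80,181.32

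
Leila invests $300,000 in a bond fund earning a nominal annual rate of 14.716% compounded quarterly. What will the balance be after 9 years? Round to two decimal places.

$1,101,514.06

Periodic rate = 14.716%/4 = 0.03679; periods = 4·9 = 36.
A = 300,000·(1 + 0.03679)^36 ≈ 300,000·3.671713527304 ≈ 1,101,514.0582.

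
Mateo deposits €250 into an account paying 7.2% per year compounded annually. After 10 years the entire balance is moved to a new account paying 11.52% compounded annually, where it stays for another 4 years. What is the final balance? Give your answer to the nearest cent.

After 10 years at 7.2%: 250 × 2.00423136 ≈ 501.0578.
Then 4 years at 11.52%: 501.0578 × 1.54671766 ≈ 774.9950.

€775.00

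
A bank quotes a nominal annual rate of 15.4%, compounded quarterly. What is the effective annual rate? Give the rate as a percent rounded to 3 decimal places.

16.312%

EAR = (1 + 15.4%/4)^4 − 1 = (1 + 0.0385)^4 − 1.
(1 + 0.0385)^4 ≈ 1.163124, so EAR ≈ 16.31240%.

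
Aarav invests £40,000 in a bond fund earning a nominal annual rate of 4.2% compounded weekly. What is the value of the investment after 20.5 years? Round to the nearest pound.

Periodic rate = 4.2%/52 = 0.000807692; periods = 52·20.5 = 1066.
A = 40,000·(1 + 0.042/52)^1066 ≈ 40,000·2.3647031015 ≈ 94,588.1241.

£94,588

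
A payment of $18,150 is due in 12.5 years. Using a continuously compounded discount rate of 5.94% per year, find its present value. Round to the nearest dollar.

$8,638

P = A·e^(−rt) = 18,150·e^(−0.7425).
e^(−0.7425) ≈ 0.47592262047, so P ≈ 8,637.9956.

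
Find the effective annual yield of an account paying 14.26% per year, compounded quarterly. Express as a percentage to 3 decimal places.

One year is 4 periods at 0.03565 each: (1 + 0.03565)^4 ≈ 1.150408.
EAR = 1.150408 − 1 ≈ 15.04084%.

15.041%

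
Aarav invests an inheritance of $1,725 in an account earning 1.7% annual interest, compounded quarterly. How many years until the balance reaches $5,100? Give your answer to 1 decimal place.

(1 + 0.00425)^(4t) = 5,100/1,725 = 2.9565.
4t·ln(1 + 0.00425) = ln(2.9565); 4t = 1.084/0.00424099 ≈ 255.6036.
t ≈ 63.9009 years.

63.9 years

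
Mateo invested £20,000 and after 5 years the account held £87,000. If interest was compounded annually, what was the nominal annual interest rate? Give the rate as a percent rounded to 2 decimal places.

34.18%

The 5-period growth factor is 87,000/20,000 = 4.35.
r = 4.35^(1/5) − 1 ≈ 0.341831, i.e. 34.18311%.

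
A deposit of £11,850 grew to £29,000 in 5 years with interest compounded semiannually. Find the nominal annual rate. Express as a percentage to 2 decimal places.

The 10-period growth factor is 29,000/11,850 = 2.44726.
r/2 = 2.44726^(1/10) − 1 ≈ 0.0936238, so r ≈ 2·0.0936238 = 18.72477%.

18.72%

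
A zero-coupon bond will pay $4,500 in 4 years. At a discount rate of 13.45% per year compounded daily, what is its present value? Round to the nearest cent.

Growth factor = (1 + 0.1345/365)^1460 ≈ 1.71240857.
P = 4,500/1.71240857 ≈ 2,627.8775.

$2,627.88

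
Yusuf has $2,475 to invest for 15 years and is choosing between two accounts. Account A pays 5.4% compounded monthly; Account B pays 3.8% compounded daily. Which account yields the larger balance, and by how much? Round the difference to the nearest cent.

A: (1 + 0.0045)^180 ≈ 2.243827132, so 2,475 × 2.243827132 ≈ 5,553.4722.
B: (1 + 0.038/365)^5475 ≈ 1.768214589, so 2,475 × 1.768214589 ≈ 4,376.3311.
Difference ≈ 1,177.1410 in favor of A.

Account A, by $1,177.14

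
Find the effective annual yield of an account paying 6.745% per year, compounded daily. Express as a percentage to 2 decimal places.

6.98%

EAR = (1 + 6.745%/365)^365 − 1 = (1 + 0.000184795)^365 − 1.
(1 + 0.000184795)^365 ≈ 1.06977, so EAR ≈ 6.97701%.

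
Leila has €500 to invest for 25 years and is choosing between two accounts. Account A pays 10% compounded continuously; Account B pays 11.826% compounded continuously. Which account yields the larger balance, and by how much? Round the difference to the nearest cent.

Account B, by €3,524.03

Account A growth factor: e^(0.1·25) = e^2.5 ≈ 12.18249396; balance ≈ 6,091.2470.
Account B growth factor: e^(0.11826·25) = e^2.9565 ≈ 19.23054692; balance ≈ 9,615.2735.
Account B is larger by 3,524.0265.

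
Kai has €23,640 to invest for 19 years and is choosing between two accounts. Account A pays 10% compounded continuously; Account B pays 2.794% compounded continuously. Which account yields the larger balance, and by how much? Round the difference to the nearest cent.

A: e^(0.1·19) = e^1.9 ≈ 6.68589444228, so 23,640 × 6.68589444228 ≈ 158,054.5446.
B: e^(0.02794·19) = e^0.53086 ≈ 1.7003940188, so 23,640 × 1.7003940188 ≈ 40,197.3146.
Difference ≈ 117,857.2300 in favor of A.

Account A, by €117,857.23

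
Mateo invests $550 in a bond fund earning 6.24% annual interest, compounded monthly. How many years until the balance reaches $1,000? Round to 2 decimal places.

9.61 years

(1 + 0.0052)^(12t) = 1,000/550 = 1.8182.
12t·ln(1 + 0.0052) = ln(1.8182); 12t = 0.59784/0.00518653 ≈ 115.2673.
t ≈ 9.6056 years.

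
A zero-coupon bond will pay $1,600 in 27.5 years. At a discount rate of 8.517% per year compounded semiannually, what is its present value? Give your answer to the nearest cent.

Growth factor = (1 + 0.042585)^55 ≈ 9.9113081.
P = 1,600/9.9113081 ≈ 161.4318.

$161.43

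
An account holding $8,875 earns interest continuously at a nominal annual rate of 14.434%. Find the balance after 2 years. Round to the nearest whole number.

A = P·e^(rt) = 8,875·e^(0.14434·2) = 8,875·e^0.28868.
e^0.28868 ≈ 1.3346645675, so A ≈ 11,845.1480.

$11,845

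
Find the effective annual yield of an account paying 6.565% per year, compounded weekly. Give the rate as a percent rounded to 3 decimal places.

EAR = (1 + 6.565%/52)^52 − 1 = (1 + 0.0012625)^52 − 1.
(1 + 0.0012625)^52 ≈ 1.067809, so EAR ≈ 6.78087%.

6.781%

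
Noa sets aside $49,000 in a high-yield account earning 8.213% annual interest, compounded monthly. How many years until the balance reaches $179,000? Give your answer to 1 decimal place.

We need (1 + 0.00684417)^(12t) = 3.6531, so 12t = ln 3.6531 / ln 1.006844 ≈ 189.9419.
t ≈ 189.9419/12 = 15.8285 years.

15.8 years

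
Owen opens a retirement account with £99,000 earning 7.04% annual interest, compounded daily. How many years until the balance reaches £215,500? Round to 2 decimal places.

We need (1 + 0.000192877)^(365t) = 2.1768, so 365t = ln 2.1768 / ln 1.000193 ≈ 4033.2296.
t ≈ 4033.2296/365 = 11.0499 years.

11.05 years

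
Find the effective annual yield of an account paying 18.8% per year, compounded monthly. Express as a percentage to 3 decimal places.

One year is 12 periods at 0.0156667 each: (1 + 0.0156667)^12 ≈ 1.205076.
EAR = 1.205076 − 1 ≈ 20.50759%.

20.508%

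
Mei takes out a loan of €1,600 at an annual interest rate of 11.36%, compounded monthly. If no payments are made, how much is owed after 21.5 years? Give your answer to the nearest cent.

Periodic rate = 11.36%/12 = 0.00946667; periods = 12·21.5 = 258.
A = 1,600·(1 + 0.1136/12)^258 ≈ 1,600·11.369243302 ≈ 18,190.7893.

€18,190.79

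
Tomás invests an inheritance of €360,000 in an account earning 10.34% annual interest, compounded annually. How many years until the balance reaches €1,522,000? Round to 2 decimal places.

14.65 years

We need (1 + 0.1034)^t = 4.2278, so t = ln 4.2278 / ln 1.1034 ≈ 14.6517.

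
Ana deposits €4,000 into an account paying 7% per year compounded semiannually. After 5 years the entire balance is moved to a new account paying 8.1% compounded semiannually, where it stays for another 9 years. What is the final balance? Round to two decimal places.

€11,529.78

Phase 1: 4,000·(1 + 0.035)^10 ≈ 5,642.3950.
Phase 2: 5,642.3950·(1 + 0.0405)^18 ≈ 11,529.7797.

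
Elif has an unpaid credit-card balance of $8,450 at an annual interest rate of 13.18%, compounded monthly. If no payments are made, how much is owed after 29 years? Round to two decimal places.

$378,239.89

Growth factor = (1 + 0.1318/12)^348 ≈ 44.7621175761.
A ≈ 8,450 × 44.7621175761 ≈ 378,239.8935.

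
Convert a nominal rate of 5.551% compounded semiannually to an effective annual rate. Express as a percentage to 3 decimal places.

One year is 2 periods at 0.027755 each: (1 + 0.027755)^2 ≈ 1.05628.
EAR = 1.05628 − 1 ≈ 5.62803%.

5.628%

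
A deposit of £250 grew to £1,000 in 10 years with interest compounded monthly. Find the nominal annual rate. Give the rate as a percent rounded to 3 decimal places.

The 120-period growth factor is 1,000/250 = 4.
r/12 = 4^(1/120) − 1 ≈ 0.0116194, so r ≈ 12·0.0116194 = 13.94333%.

13.943%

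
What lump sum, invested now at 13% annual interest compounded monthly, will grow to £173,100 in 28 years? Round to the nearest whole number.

Periodic rate = 13%/12 = 0.0108333; 336 periods.
P = 173,100/(1 + 0.13/12)^336 ≈ 173,100/37.3534241381 ≈ 4,634.1133.

£4,634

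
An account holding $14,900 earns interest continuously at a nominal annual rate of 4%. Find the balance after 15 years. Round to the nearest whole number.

A = P·e^(rt) = 14,900·e^(0.04·15) = 14,900·e^0.6.
e^0.6 ≈ 1.8221188004, so A ≈ 27,149.5701.

$27,150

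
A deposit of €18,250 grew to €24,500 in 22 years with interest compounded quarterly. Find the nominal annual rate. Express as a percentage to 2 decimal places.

1.34%

The 88-period growth factor is 24,500/18,250 = 1.34247.
r/4 = 1.34247^(1/88) − 1 ≈ 0.00335229, so r ≈ 4·0.00335229 = 1.34092%.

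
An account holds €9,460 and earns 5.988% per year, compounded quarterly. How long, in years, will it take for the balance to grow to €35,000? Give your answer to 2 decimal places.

We need (1 + 0.01497)^(4t) = 3.6998, so 4t = ln 3.6998 / ln 1.01497 ≈ 88.0457.
t ≈ 88.0457/4 = 22.0114 years.

22.01 years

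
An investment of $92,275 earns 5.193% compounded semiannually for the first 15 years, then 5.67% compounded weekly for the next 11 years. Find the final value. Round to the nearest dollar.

$371,349

After 15 years at 5.193%: 92,275 × 2.15762697091 ≈ 199,095.0287.
Then 11 years at 5.67%: 199,095.0287 × 1.8651849378 ≈ 371,349.0488.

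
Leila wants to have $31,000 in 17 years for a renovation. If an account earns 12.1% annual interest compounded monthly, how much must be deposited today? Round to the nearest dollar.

Periodic rate = 12.1%/12 = 0.0100833; 204 periods.
P = 31,000/(1 + 0.121/12)^204 ≈ 31,000/7.7422975364 ≈ 4,003.9794.

$4,004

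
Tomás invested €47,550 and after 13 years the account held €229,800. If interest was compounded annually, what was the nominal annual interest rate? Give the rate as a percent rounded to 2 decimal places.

12.88%

(1 + r)^13 = 229,800/47,550 = 4.83281.
1 + r = 4.83281^(1/13) ≈ 1.128836, so r ≈ 0.128836.
r ≈ 12.88357%.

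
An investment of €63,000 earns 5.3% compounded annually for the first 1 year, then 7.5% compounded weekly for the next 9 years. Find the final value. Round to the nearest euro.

After 1 years at 5.3%: 63,000 × 1.053 ≈ 66,339.0000.
Then 9 years at 7.5%: 66,339.0000 × 1.96307807676 ≈ 130,228.6365.

€130,229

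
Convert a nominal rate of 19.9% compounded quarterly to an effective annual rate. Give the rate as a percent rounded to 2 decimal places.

21.43%

One year is 4 periods at 0.04975 each: (1 + 0.04975)^4 ≈ 1.214349.
EAR = 1.214349 − 1 ≈ 21.43490%.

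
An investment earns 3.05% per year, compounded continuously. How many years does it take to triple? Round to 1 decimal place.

e^(0.0305t) = 3, so 0.0305t = ln 3 ≈ 1.0986.
t ≈ 1.0986/0.0305 ≈ 36.0201.

36.0 years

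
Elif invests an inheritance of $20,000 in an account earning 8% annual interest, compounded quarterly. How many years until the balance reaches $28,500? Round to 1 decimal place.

(1 + 0.02)^(4t) = 28,500/20,000 = 1.425.
4t·ln(1 + 0.02) = ln(1.425); 4t = 0.35417/0.0198026 ≈ 17.8851.
t ≈ 4.4713 years.

4.5 years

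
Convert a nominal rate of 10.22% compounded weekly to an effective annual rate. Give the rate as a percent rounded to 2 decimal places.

One year is 52 periods at 0.00196538 each: (1 + 0.00196538)^52 ≈ 1.107494.
EAR = 1.107494 − 1 ≈ 10.74939%.

10.75%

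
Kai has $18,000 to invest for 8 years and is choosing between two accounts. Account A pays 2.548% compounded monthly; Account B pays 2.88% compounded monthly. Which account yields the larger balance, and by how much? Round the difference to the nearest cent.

Account B, by $592.54

A: (1 + 0.02548/12)^96 ≈ 1.2258370242, so 18,000 × 1.2258370242 ≈ 22,065.0664.
B: (1 + 0.0024)^96 ≈ 1.2587560376, so 18,000 × 1.2587560376 ≈ 22,657.6087.
Difference ≈ 592.5422 in favor of B.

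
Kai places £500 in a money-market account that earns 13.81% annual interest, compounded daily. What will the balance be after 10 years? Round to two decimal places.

£1,988.92

Periodic rate = 13.81%/365 = 0.000378356; periods = 365·10 = 3650.
A = 500·(1 + 0.1381/365)^3650 ≈ 500·3.977839413 ≈ 1,988.9197.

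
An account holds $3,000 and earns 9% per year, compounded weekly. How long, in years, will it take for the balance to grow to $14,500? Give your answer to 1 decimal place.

We need (1 + 0.00173077)^(52t) = 4.8333, so 52t = ln 4.8333 / ln 1.001731 ≈ 911.0974.
t ≈ 911.0974/52 = 17.5211 years.

17.5 years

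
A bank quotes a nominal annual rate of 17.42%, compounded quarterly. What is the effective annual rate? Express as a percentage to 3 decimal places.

18.591%

EAR = (1 + 17.42%/4)^4 − 1 = (1 + 0.04355)^4 − 1.
(1 + 0.04355)^4 ≈ 1.185914, so EAR ≈ 18.59136%.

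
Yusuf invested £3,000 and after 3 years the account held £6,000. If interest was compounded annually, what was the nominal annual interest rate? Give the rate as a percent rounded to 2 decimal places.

The 3-period growth factor is 6,000/3,000 = 2.
r = 2^(1/3) − 1 ≈ 0.259921, i.e. 25.99210%.

25.99%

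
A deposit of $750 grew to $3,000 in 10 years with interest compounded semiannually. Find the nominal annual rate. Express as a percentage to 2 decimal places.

14.35%

(1 + r/2)^20 = 3,000/750 = 4.
1 + r/2 = 4^(1/20) ≈ 1.071773, so r/2 ≈ 0.0717735.
r ≈ 2·0.0717735 = 14.35469%.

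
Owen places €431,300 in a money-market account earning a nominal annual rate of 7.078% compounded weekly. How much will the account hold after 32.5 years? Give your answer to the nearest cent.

Periodic rate = 7.078%/52 = 0.00136115; periods = 52·32.5 = 1690.
A = 431,300·(1 + 0.07078/52)^1690 ≈ 431,300·9.962079690591 ≈ 4,296,644.9706.

€4,296,644.97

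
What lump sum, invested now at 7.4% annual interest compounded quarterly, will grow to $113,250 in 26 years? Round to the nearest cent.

Growth factor = (1 + 0.0185)^104 ≈ 6.72895256748.
P = 113,250/6.72895256748 ≈ 16,830.2568.

$16,830.26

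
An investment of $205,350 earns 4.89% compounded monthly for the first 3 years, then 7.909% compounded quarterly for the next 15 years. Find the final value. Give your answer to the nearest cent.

Phase 1: 205,350·(1 + 0.004075)^36 ≈ 237,725.7620.
Phase 2: 237,725.7620·(1 + 0.0197725)^60 ≈ 769,615.8859.

$769,615.89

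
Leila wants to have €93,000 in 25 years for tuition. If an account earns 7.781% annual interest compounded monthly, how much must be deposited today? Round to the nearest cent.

€13,378.23

Periodic rate = 7.781%/12 = 0.00648417; 300 periods.
P = 93,000/(1 + 0.07781/12)^300 ≈ 93,000/6.9515903991 ≈ 13,378.2336.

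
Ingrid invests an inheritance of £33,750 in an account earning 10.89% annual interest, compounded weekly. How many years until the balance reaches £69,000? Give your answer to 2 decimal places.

6.57 years

(1 + 0.00209423)^(52t) = 69,000/33,750 = 2.0444.
52t·ln(1 + 0.00209423) = ln(2.0444); 52t = 0.71513/0.00209204 ≈ 341.8318.
t ≈ 6.5737 years.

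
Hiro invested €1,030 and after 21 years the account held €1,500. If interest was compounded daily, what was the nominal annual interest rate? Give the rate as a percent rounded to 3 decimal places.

(1 + r/365)^7665 = 1,500/1,030 = 1.45631.
1 + r/365 = 1.45631^(1/7665) ≈ 1.000049, so r/365 ≈ 0.0000490431.
r ≈ 365·0.0000490431 = 1.79007%.

1.790%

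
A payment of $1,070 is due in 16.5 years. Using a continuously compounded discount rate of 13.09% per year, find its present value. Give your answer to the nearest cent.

$123.42

P = A·e^(−rt) = 1,070·e^(−2.15985).
e^(−2.15985) ≈ 0.1153424211, so P ≈ 123.4164.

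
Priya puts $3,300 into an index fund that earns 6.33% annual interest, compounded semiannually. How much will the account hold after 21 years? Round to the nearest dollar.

Periodic rate = 6.33%/2 = 0.03165; periods = 2·21 = 42.
A = 3,300·(1 + 0.03165)^42 ≈ 3,300·3.7013492468 ≈ 12,214.4525.

$12,214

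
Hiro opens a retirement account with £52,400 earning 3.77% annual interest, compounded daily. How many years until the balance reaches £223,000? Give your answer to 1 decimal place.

38.4 years

We need (1 + 0.000103288)^(365t) = 4.2557, so 365t = ln 4.2557 / ln 1.000103 ≈ 14022.3897.
t ≈ 14022.3897/365 = 38.4175 years.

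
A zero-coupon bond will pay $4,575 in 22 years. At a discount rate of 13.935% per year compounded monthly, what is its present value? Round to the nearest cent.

$217.09

Growth factor = (1 + 0.0116125)^264 ≈ 21.07392288.
P = 4,575/21.07392288 ≈ 217.0929.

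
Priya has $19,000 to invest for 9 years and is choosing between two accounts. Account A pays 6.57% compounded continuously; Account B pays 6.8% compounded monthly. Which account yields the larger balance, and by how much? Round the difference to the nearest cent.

Account B, by $657.36

A: e^(0.0657·9) = e^0.5913 ≈ 1.8063351254, so 19,000 × 1.8063351254 ≈ 34,320.3674.
B: (1 + 0.068/12)^108 ≈ 1.8409330269, so 19,000 × 1.8409330269 ≈ 34,977.7275.
Difference ≈ 657.3601 in favor of B.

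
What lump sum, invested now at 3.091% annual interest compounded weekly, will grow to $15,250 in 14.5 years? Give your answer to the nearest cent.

Growth factor = (1 + 0.03091/52)^754 ≈ 1.5652754956.
P = 15,250/1.5652754956 ≈ 9,742.6939.

$9,742.69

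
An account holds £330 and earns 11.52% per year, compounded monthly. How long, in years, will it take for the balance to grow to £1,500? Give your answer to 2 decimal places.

13.21 years

We need (1 + 0.0096)^(12t) = 4.5455, so 12t = ln 4.5455 / ln 1.0096 ≈ 158.4775.
t ≈ 158.4775/12 = 13.2065 years.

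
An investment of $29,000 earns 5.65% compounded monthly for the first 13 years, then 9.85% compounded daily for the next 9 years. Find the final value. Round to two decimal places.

$146,416.09

Phase 1: 29,000·(1 + 0.0565/12)^156 ≈ 60,344.6385.
Phase 2: 60,344.6385·(1 + 0.0985/365)^3285 ≈ 146,416.0912.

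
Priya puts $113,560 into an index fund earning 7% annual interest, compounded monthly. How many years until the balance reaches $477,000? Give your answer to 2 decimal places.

20.56 years

We need (1 + 0.00583333)^(12t) = 4.2004, so 12t = ln 4.2004 / ln 1.005833 ≈ 246.7486.
t ≈ 246.7486/12 = 20.5624 years.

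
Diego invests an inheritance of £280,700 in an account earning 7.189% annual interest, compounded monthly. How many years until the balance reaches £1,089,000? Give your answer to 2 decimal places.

We need (1 + 0.00599083)^(12t) = 3.8796, so 12t = ln 3.8796 / ln 1.005991 ≈ 226.9777.
t ≈ 226.9777/12 = 18.9148 years.

18.91 years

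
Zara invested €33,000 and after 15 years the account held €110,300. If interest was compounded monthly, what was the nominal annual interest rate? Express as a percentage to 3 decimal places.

8.072%

The 180-period growth factor is 110,300/33,000 = 3.34242.
r/12 = 3.34242^(1/180) − 1 ≈ 0.00672639, so r ≈ 12·0.00672639 = 8.07167%.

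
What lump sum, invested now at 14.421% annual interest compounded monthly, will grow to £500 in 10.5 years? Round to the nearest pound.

£111

Periodic rate = 14.421%/12 = 0.0120175; 126 periods.
P = 500/(1 + 0.0120175)^126 ≈ 500/4.50495888 ≈ 110.9888.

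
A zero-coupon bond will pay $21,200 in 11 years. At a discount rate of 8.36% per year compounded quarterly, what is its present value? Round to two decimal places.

Periodic rate = 8.36%/4 = 0.0209; 44 periods.
P = 21,200/(1 + 0.0209)^44 ≈ 21,200/2.4846256702 ≈ 8,532.4724.

$8,532.47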